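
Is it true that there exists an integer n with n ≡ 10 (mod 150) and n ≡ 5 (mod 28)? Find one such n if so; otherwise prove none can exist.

gcd(150, 28) = 2. If n ≡ 10 (mod 150) and n ≡ 5 (mod 28), then n ≡ 10 (mod 2) and n ≡ 5 (mod 2).
These are incompatible: 10 − 5 = 5 is not divisible by 2.
Therefore no such n exists.

There is no such integer.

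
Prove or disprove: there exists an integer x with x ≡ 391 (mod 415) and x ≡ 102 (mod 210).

No, no such integer exists.

Both moduli are multiples of 5 = gcd(415, 210), so any solution would satisfy x ≡ 391 and x ≡ 102 modulo 5 simultaneously.
But 391 mod 5 = 1 while 102 mod 5 = 2, a contradiction.
So no integer satisfies both congruences.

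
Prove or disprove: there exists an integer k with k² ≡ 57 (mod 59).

k = 23

k = 23 works: 23² = 529, and 529 − 57 = 472 = 8·59.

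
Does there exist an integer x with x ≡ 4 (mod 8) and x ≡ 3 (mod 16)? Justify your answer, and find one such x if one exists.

Reduce both congruences modulo 8, which divides 8 and 16: they say x ≡ 4 (mod 8) and x ≡ 3 (mod 8).
However 4 ≡ 4 and 3 ≡ 3 (mod 8), and 4 ≠ 3.
So no integer satisfies both congruences.

No, no such integer exists.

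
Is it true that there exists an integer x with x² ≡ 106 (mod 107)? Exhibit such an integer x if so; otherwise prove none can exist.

No such integer exists.

107 is prime, so by Euler's criterion 106 is a square mod 107 iff 106^((107−1)/2) = 106^53 ≡ 1 (mod 107).
Repeated squaring mod 107: 106^2 = 11236 ≡ 1; 106^4 ≡ 1² = 1 ≡ 1; 106^8 ≡ 1² = 1 ≡ 1; 106^16 ≡ 1² = 1 ≡ 1; 106^32 ≡ 1² = 1 ≡ 1.
Since 53 = 32 + 16 + 4 + 1, 106^53 ≡ 1 · 1 · 1 · 106; multiplying out mod 107: 1·1 = 1 ≡ 1, then 1·1 = 1 ≡ 1, then 1·106 = 106 ≡ 106. Thus 106^53 ≡ 106 ≡ −1 (mod 107).
The value −1 means 106 is a non-residue modulo 107, so x² ≡ 106 (mod 107) is impossible.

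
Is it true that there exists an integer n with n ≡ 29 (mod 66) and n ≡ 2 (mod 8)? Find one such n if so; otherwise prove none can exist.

Both moduli are multiples of 2 = gcd(66, 8), so any solution would satisfy n ≡ 29 and n ≡ 2 modulo 2 simultaneously.
However 29 ≡ 1 and 2 ≡ 0 (mod 2), and 1 ≠ 0.
Hence the system has no solution.

No, no such integer exists.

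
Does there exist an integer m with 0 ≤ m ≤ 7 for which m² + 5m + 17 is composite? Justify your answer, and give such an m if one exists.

No, no such integer m in that range exists.

The values for m = 0, 1, …, 7 are 17, 23, 31, 41, 53, 67, 83, 101, and each of these is prime.
So no value in the range makes the expression composite.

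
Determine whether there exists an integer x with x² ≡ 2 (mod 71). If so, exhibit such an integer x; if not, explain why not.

x = 59

Take x = 59. Then 59² = 3481 = 49·71 + 2, so 59² ≡ 2 (mod 71).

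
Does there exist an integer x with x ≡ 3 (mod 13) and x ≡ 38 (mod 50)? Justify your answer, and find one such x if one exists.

x = 588

gcd(13, 50) = 1, so the Chinese Remainder Theorem guarantees exactly one residue class mod 650 satisfying both.
Write x = 3 + 13t and require 3 + 13t ≡ 38 (mod 50), i.e. 13t ≡ 35 (mod 50).
Since 13·27 = 351 = 7·50 + 1, the inverse of 13 mod 50 is 27.
Therefore t ≡ 27·35 = 945 ≡ 45 (mod 50).
With t = 45: x = 3 + 13·45 = 588.
Check: 588 mod 13 = 3, 588 mod 50 = 38. ✓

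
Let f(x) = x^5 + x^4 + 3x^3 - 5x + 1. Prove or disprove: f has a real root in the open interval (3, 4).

No.

f(3) = 391 and f(4) = 1453, both positive, so a sign-change argument is unavailable; we show f keeps this sign on the whole interval.
Substitute x = 3 + u, where 0 < u < 1 on the interval. Expanding, f(3 + u) = u^5 + 16u^4 + 105u^3 + 351u^2 + 589u + 391.
The nonzero coefficients here are all positive, so for u > 0 every term is positive (or zero), and the constant term 391 is strictly positive.
So f is strictly positive on (3, 4); no root exists in the interval.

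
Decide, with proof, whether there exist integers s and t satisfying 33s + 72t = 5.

No such integers exist.

gcd(33, 72) = 3, so every integer of the form 33s + 72t is a multiple of 3.
However 5 leaves remainder 2 on division by 3.
Hence no integers s, t satisfy the equation.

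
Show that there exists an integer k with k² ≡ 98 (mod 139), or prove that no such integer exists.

There is no such integer.

139 is prime, so by Euler's criterion 98 is a square mod 139 iff 98^((139−1)/2) = 98^69 ≡ 1 (mod 139).
Squaring successively (mod 139): 98^2 = 9604 ≡ 13; 98^4 ≡ 13² = 169 ≡ 30; 98^8 ≡ 30² = 900 ≡ 66; 98^16 ≡ 66² = 4356 ≡ 47; 98^32 ≡ 47² = 2209 ≡ 124; 98^64 ≡ 124² = 15376 ≡ 86.
Since 69 = 64 + 4 + 1, 98^69 ≡ 86 · 30 · 98; multiplying out mod 139: 86·30 = 2580 ≡ 78, then 78·98 = 7644 ≡ 138. Thus 98^69 ≡ 138 ≡ −1 (mod 139).
By Euler's criterion 98 is a quadratic non-residue mod 139: no k satisfies k² ≡ 98 (mod 139).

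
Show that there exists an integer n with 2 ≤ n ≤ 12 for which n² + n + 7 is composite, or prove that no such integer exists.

n = 7

At n = 7: 7² + 7 + 7 = 63 = 3·21, which is composite.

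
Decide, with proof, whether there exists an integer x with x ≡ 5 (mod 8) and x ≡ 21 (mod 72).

x = 21

The moduli are not coprime: gcd(8, 72) = 8. Compatibility requires 8 ∣ (21 − 5) = 16, which holds, so solutions exist.
Step through x = 5, 5 + 8, 5 + 2·8, …: the values 5, 13, 21 reduce mod 72 to 5, 13, 21. The value 21 hits 21.
Verify: 21 = 2·8 + 5 and 21 = 0·72 + 21. ✓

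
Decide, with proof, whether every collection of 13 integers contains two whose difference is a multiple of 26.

Consider the 13 integers 76, 77, …, 88. They lie in distinct residue classes modulo 26, since 13 ≤ 26.
Any two of them differ by at most 12 < 26 and by at least 1, so no difference is a multiple of 26.

No, the set {76, 77, 78, 79, 80, 81, 82, 83, 84, 85, 86, 87, 88} is a counterexample.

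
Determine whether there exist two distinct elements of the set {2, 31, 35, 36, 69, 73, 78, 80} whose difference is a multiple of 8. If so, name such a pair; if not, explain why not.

No such pair exists.

Two integers differ by a multiple of 8 exactly when they have the same residue mod 8. The residues are 2↦2, 31↦7, 35↦3, 36↦4, 69↦5, 73↦1, 78↦6, 80↦0.
These 8 residues are pairwise different, hence no difference of two elements is divisible by 8.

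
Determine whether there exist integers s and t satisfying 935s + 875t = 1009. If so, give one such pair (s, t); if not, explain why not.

Both 935 and 875 are divisible by gcd(935, 875) = 5, hence so is any combination 935s + 875t.
But 1009 = 5·201 + 4, so 5 ∤ 1009.
Therefore 935s + 875t = 1009 has no solution in integers.

There are no such integers.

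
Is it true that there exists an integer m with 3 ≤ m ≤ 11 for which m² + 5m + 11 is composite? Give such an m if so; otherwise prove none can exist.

At m = 8: 8² + 5·8 + 11 = 115 = 5·23, which is composite.

m = 8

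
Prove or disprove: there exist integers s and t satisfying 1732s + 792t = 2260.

s = 133, t = -288

Every value of 1732s + 792t is a multiple of gcd(1732, 792) = 4; since 4 ∣ 2260, solutions exist.
Dividing through by 4 reduces the equation to 433s + 198t = 565.
Run the Euclidean algorithm on 433 and 198: 433 = 2·198 + 37, 198 = 5·37 + 13, 37 = 2·13 + 11, 13 = 1·11 + 2, 11 = 5·2 + 1, 2 = 2·1 + 0.
Back-substituting, 1 = 11 − 5·2 = 11 − 5·(13 − 1·11) = −5·13 + 6·11 = −5·13 + 6·(37 − 2·13) = 6·37 − 17·13 = 6·37 − 17·(198 − 5·37) = −17·198 + 91·37 = −17·198 + 91·(433 − 2·198) = 91·433 − 199·198; that is, 433·91 + 198·(-199) = 1.
Times 565: 433·51415 + 198·(-112435) = 565, so (51415, -112435) solves it.
Shifting by a multiple of (198, −433) keeps it a solution: s = 51415 − 259·198 = 133, t = -112435 + 259·433 = -288.
Indeed 1732·133 + 792·(-288) = 230356 − 228096 = 2260.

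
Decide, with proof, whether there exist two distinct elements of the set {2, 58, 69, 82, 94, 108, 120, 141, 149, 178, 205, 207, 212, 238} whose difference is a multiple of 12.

58 and 82 are such a pair.

Reduce each element mod 12: 2↦2, 58↦10, 69↦9, 82↦10, 94↦10, 108↦0, 120↦0, 141↦9, 149↦5, 178↦10, 205↦1, 207↦3, 212↦8, 238↦10. The residue 10 repeats (at 58 and 82), and 82 − 58 = 24 = 2·12.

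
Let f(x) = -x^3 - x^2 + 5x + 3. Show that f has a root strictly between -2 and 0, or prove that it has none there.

f(-2) = -3 and f(0) = 3, which have opposite signs.
As a polynomial, f is continuous on every closed interval.
By the Intermediate Value Theorem, f takes the value 0 somewhere in the open interval.

Yes, f has a root in the interval.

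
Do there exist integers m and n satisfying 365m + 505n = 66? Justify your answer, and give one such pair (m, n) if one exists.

gcd(365, 505) = 5, so every integer of the form 365m + 505n is a multiple of 5.
But 66 = 5·13 + 1, so 5 ∤ 66.
Therefore 365m + 505n = 66 has no solution in integers.

No such integers exist.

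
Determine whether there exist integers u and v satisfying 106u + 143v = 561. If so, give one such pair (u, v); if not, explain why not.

u = 66, v = -45

Since gcd(106, 143) = 1, every integer is an integer combination of 106 and 143.
Run the Euclidean algorithm on 143 and 106: 143 = 1·106 + 37, 106 = 2·37 + 32, 37 = 1·32 + 5, 32 = 6·5 + 2, 5 = 2·2 + 1, 2 = 2·1 + 0.
Working back up the chain: 1 = 5 − 2·2 = 5 − 2·(32 − 6·5) = −2·32 + 13·5 = −2·32 + 13·(37 − 1·32) = 13·37 − 15·32 = 13·37 − 15·(106 − 2·37) = −15·106 + 43·37 = −15·106 + 43·(143 − 1·106) = 43·143 − 58·106. So 106·(-58) + 143·43 = 1.
Times 561: 106·(-32538) + 143·24123 = 561, so (-32538, 24123) solves it.
Adding 228·143 to u and subtracting 228·106 from v gives the tidier solution (66, -45).
Check: 106·66 + 143·(-45) = 6996 − 6435 = 561. ✓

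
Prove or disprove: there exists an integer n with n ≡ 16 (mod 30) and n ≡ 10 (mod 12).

n = 46

The moduli are not coprime: gcd(30, 12) = 6. Compatibility requires 6 ∣ (10 − 16) = -6, which holds, so solutions exist.
List candidates n ≡ 16 (mod 30): 16, 46. Modulo 12 these are 4, 10; 46 gives 10 as required.
Check: 46 mod 30 = 16, 46 mod 12 = 10. ✓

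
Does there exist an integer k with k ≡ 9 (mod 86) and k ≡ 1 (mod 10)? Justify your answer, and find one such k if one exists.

k = 181

Here gcd(86, 10) = 2, and both 9 and 1 leave remainder 1 mod 2, so the system is consistent.
List candidates k ≡ 9 (mod 86): 9, 95, 181. Modulo 10 these are 9, 5, 1; 181 gives 1 as required.
Verify: 181 = 2·86 + 9 and 181 = 18·10 + 1. ✓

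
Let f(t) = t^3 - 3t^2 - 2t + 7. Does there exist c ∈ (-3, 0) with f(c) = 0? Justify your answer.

Yes, such a c exists.

f(-3) = -41 and f(0) = 7, which have opposite signs.
f is continuous everywhere (it is a polynomial), in particular on [-3, 0].
By the Intermediate Value Theorem f must vanish at some point of (-3, 0).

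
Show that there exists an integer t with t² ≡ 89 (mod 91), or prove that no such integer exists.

There is no such integer.

Since 7 ∣ 91, a solution of t² ≡ 89 (mod 91) would also satisfy t² ≡ 89 ≡ 5 (mod 7).
Squares mod 7 repeat after t = 3 (as (−t)² = t²); for t = 0..3 they are 0, 1, 4, 2.
The set of squares mod 7 is therefore {0, 1, 2, 4}, which does not contain 5.
Therefore t² ≡ 89 (mod 91) has no solution.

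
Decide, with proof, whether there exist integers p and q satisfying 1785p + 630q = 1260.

gcd(1785, 630) = 105, and 105 divides 1260, so integer solutions exist.
Dividing through by 105 reduces the equation to 17p + 6q = 12.
Run the Euclidean algorithm on 17 and 6: 17 = 2·6 + 5, 6 = 1·5 + 1, 5 = 5·1 + 0.
Unwinding: 1 = 6 − 1·5 = 6 − (17 − 2·6) = −17 + 3·6, i.e. 17·(-1) + 6·3 = 1.
Times 12: 17·(-12) + 6·36 = 12, so (-12, 36) solves it.
Adding 2·6 to p and subtracting 2·17 from q gives the tidier solution (0, 2).
Check: 1785·0 + 630·2 = 0 + 1260 = 1260. ✓

p = 0, q = 2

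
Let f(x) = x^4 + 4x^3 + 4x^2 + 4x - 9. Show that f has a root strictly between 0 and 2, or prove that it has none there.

f(0) = -9 and f(2) = 63, which have opposite signs.
As a polynomial, f is continuous on every closed interval.
By the Intermediate Value Theorem f must vanish at some point of (0, 2).

Yes, f has a root in the interval.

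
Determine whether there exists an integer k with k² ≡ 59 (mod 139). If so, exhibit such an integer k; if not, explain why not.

There is no such integer.

139 is prime, so by Euler's criterion 59 is a square mod 139 iff 59^((139−1)/2) = 59^69 ≡ 1 (mod 139).
Repeated squaring mod 139: 59^2 = 3481 ≡ 6; 59^4 ≡ 6² = 36 ≡ 36; 59^8 ≡ 36² = 1296 ≡ 45; 59^16 ≡ 45² = 2025 ≡ 79; 59^32 ≡ 79² = 6241 ≡ 125; 59^64 ≡ 125² = 15625 ≡ 57.
Since 69 = 64 + 4 + 1, 59^69 ≡ 57 · 36 · 59; multiplying out mod 139: 57·36 = 2052 ≡ 106, then 106·59 = 6254 ≡ 138. Thus 59^69 ≡ 138 ≡ −1 (mod 139).
The value −1 means 59 is a non-residue modulo 139, so k² ≡ 59 (mod 139) is impossible.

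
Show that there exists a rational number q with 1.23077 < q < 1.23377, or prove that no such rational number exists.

q = 37/30

Multiplying by 30: 30·1.23077 = 36.92310 and 30·1.23377 = 37.01310, so the integer 37 lies strictly between them.
Hence 37/30 is a rational number with 1.23077 < 37/30 < 1.23377.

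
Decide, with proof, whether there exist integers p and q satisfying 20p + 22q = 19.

Both 20 and 22 are divisible by gcd(20, 22) = 2, hence so is any combination 20p + 22q.
But 19 is not a multiple of 2 (it leaves remainder 1).
So the equation is unsolvable over ℤ.

No, no such integers exist.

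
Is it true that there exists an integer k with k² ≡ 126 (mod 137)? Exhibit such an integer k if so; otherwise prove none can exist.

k = 117 works: 117² = 13689, and 13689 − 126 = 13563 = 99·137.

k = 117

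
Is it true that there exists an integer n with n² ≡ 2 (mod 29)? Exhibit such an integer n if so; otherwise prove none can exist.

29 is prime, so by Euler's criterion 2 is a square mod 29 iff 2^((29−1)/2) = 2^14 ≡ 1 (mod 29).
Squaring successively (mod 29): 2^2 = 4 ≡ 4; 2^4 ≡ 4² = 16 ≡ 16; 2^8 ≡ 16² = 256 ≡ 24.
Since 14 = 8 + 4 + 2, 2^14 ≡ 24 · 16 · 4; multiplying out mod 29: 24·16 = 384 ≡ 7, then 7·4 = 28 ≡ 28. Thus 2^14 ≡ 28 ≡ −1 (mod 29).
By Euler's criterion 2 is a quadratic non-residue mod 29: no n satisfies n² ≡ 2 (mod 29).

No such integer exists.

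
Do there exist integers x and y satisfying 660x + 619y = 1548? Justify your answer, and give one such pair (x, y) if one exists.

x = 385, y = -408

660 and 619 are coprime, so 660x + 619y ranges over all of ℤ.
Dividing repeatedly: 660 = 1·619 + 41, 619 = 15·41 + 4, 41 = 10·4 + 1, 4 = 4·1 + 0.
Back-substituting, 1 = 41 − 10·4 = 41 − 10·(619 − 15·41) = −10·619 + 151·41 = −10·619 + 151·(660 − 1·619) = 151·660 − 161·619; that is, 660·151 + 619·(-161) = 1.
Multiplying through by 1548: x = 151·1548 = 233748, y = (-161)·1548 = -249228 is a solution.
Shifting by a multiple of (619, −660) keeps it a solution: x = 233748 − 377·619 = 385, y = -249228 + 377·660 = -408.
Indeed 660·385 + 619·(-408) = 254100 − 252552 = 1548.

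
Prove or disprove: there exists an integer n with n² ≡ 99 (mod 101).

101 is prime, so by Euler's criterion 99 is a square mod 101 iff 99^((101−1)/2) = 99^50 ≡ 1 (mod 101).
Squaring successively (mod 101): 99^2 = 9801 ≡ 4; 99^4 ≡ 4² = 16 ≡ 16; 99^8 ≡ 16² = 256 ≡ 54; 99^16 ≡ 54² = 2916 ≡ 88; 99^32 ≡ 88² = 7744 ≡ 68.
Since 50 = 32 + 16 + 2, 99^50 ≡ 68 · 88 · 4; multiplying out mod 101: 68·88 = 5984 ≡ 25, then 25·4 = 100 ≡ 100. Thus 99^50 ≡ 100 ≡ −1 (mod 101).
The value −1 means 99 is a non-residue modulo 101, so n² ≡ 99 (mod 101) is impossible.

No, no such integer exists.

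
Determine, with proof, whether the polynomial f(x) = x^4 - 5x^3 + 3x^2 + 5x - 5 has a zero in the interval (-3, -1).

f(-3) = 223 and f(-1) = -1, which have opposite signs.
As a polynomial, f is continuous on every closed interval.
By the Intermediate Value Theorem, f takes the value 0 somewhere in the open interval.

Such a root exists.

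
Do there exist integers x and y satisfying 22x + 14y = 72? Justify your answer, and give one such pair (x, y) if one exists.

x = 2, y = 2

Since gcd(22, 14) = 2 and 72 = 2·36, Bézout's identity guarantees a solution.
Dividing through by 2 reduces the equation to 11x + 7y = 36.
Run the Euclidean algorithm on 11 and 7: 11 = 1·7 + 4, 7 = 1·4 + 3, 4 = 1·3 + 1, 3 = 3·1 + 0.
Unwinding: 1 = 4 − 1·3 = 4 − (7 − 1·4) = −7 + 2·4 = −7 + 2·(11 − 1·7) = 2·11 − 3·7, i.e. 11·2 + 7·(-3) = 1.
Times 36: 11·72 + 7·(-108) = 36, so (72, -108) solves it.
Shifting by a multiple of (7, −11) keeps it a solution: x = 72 − 10·7 = 2, y = -108 + 10·11 = 2.
Check: 22·2 + 14·2 = 44 + 28 = 72. ✓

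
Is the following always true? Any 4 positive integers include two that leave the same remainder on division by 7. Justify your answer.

No; for instance {33, 34, 35, 36} is a counterexample.

Consider the 4 integers 33, 34, 35, 36. They lie in distinct residue classes modulo 7, since 4 ≤ 7.
Hence this collection has no pair with equal remainders mod 7, disproving the claim.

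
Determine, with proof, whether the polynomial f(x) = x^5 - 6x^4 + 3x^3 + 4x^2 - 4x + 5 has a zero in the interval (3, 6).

Such a root exists.

f(3) = -133 and f(6) = 773, which have opposite signs.
f is continuous everywhere (it is a polynomial), in particular on [3, 6].
By the Intermediate Value Theorem, f takes the value 0 somewhere in the open interval.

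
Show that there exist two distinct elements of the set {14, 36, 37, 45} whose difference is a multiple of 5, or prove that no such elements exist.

Residues mod 5: 14↦4, 36↦1, 37↦2, 45↦0.
These 4 residues are pairwise different, hence no difference of two elements is divisible by 5.

No such pair exists.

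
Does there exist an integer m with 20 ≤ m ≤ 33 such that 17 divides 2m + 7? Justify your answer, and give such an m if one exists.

m = 22

For m = 20, 21 the values 47, 49 are not multiples of 17. Try m = 22: 2·22 + 7 = 51 = 3·17, which is divisible by 17.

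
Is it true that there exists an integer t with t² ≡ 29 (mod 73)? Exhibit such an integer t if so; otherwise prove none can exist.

No such integer exists.

Apply Euler's criterion with the prime 73: 29 is a quadratic residue iff 29^36 ≡ 1 (mod 73), and a non-residue iff it is ≡ −1.
Squaring successively (mod 73): 29^2 = 841 ≡ 38; 29^4 ≡ 38² = 1444 ≡ 57; 29^8 ≡ 57² = 3249 ≡ 37; 29^16 ≡ 37² = 1369 ≡ 55; 29^32 ≡ 55² = 3025 ≡ 32.
Since 36 = 32 + 4, 29^36 ≡ 32 · 57; multiplying out mod 73: 32·57 = 1824 ≡ 72. Thus 29^36 ≡ 72 ≡ −1 (mod 73).
The value −1 means 29 is a non-residue modulo 73, so t² ≡ 29 (mod 73) is impossible.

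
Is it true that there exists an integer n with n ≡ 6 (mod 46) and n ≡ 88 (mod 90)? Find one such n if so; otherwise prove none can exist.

The moduli are not coprime: gcd(46, 90) = 2. Compatibility requires 2 ∣ (88 − 6) = 82, which holds, so solutions exist.
Put n = 6 + 46t, so we need 46t ≡ 82 (mod 90), equivalently (divide by 2) 23t ≡ 41 (mod 45).
To invert 23 modulo 45: 45 = 1·23 + 22, 23 = 1·22 + 1, 22 = 22·1 + 0, and unwinding, 1 = 23 − 1·22 = 23 − (45 − 1·23) = −45 + 2·23. Thus 23⁻¹ ≡ 2 (mod 45).
Multiplying by 2: t ≡ 2·41 = 82 ≡ 37 (mod 45).
Then n = 6 + 46·37 = 1708.
Verify: 1708 = 37·46 + 6 and 1708 = 18·90 + 88. ✓

n = 1708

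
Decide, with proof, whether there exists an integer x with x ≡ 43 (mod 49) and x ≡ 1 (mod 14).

Here gcd(49, 14) = 7, and both 43 and 1 leave remainder 1 mod 7, so the system is consistent.
In fact x = 43 itself already satisfies 43 mod 14 = 1.
Check: 43 mod 49 = 43, 43 mod 14 = 1. ✓

x = 43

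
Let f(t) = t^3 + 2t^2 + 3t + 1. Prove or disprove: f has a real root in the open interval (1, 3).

f has no root in that interval.

f(1) = 7 and f(3) = 55, both positive.
The derivative f'(t) = 3t^2 + 4t + 3 is a quadratic with discriminant 4² − 4·3·3 = -20 < 0; it never vanishes, so it is always positive (sign of the leading coefficient).
So f is strictly increasing; between 1 and 3 its values lie between f(1) = 7 and f(3) = 55, all positive. Therefore f has no root in (1, 3).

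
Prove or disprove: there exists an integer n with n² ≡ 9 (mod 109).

n = 106

Take n = 106. Then 106² = 11236 = 103·109 + 9, so 106² ≡ 9 (mod 109).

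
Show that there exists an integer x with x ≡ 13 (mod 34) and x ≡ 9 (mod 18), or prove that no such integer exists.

The moduli are not coprime: gcd(34, 18) = 2. Compatibility requires 2 ∣ (9 − 13) = -4, which holds, so solutions exist.
List candidates x ≡ 13 (mod 34): 13, 47, 81. Modulo 18 these are 13, 11, 9; 81 gives 9 as required.
Indeed 81 ≡ 13 (mod 34) and 81 ≡ 9 (mod 18).

x = 81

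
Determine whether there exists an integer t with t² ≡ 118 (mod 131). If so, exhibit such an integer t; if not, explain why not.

Apply Euler's criterion with the prime 131: 118 is a quadratic residue iff 118^65 ≡ 1 (mod 131), and a non-residue iff it is ≡ −1.
Squaring successively (mod 131): 118^2 = 13924 ≡ 38; 118^4 ≡ 38² = 1444 ≡ 3; 118^8 ≡ 3² = 9 ≡ 9; 118^16 ≡ 9² = 81 ≡ 81; 118^32 ≡ 81² = 6561 ≡ 11; 118^64 ≡ 11² = 121 ≡ 121.
Since 65 = 64 + 1, 118^65 ≡ 121 · 118; multiplying out mod 131: 121·118 = 14278 ≡ 130. Thus 118^65 ≡ 130 ≡ −1 (mod 131).
By Euler's criterion 118 is a quadratic non-residue mod 131: no t satisfies t² ≡ 118 (mod 131).

No such integer exists.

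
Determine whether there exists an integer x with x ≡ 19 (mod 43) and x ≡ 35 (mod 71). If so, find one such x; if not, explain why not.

The moduli 43 and 71 are coprime, so by the Chinese Remainder Theorem a unique solution modulo 3053 exists.
Write x = 19 + 43t and require 19 + 43t ≡ 35 (mod 71), i.e. 43t ≡ 16 (mod 71).
Since 43·38 = 1634 = 23·71 + 1, the inverse of 43 mod 71 is 38.
Multiplying by 38: t ≡ 38·16 = 608 ≡ 40 (mod 71).
With t = 40: x = 19 + 43·40 = 1739.
Check: 1739 mod 43 = 19, 1739 mod 71 = 35. ✓

x = 1739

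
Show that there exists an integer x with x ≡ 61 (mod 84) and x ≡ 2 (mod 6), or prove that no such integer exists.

No such integer exists.

Reduce both congruences modulo 6, which divides 84 and 6: they say x ≡ 61 (mod 6) and x ≡ 2 (mod 6).
But 61 mod 6 = 1 while 2 mod 6 = 2, a contradiction.
So no integer satisfies both congruences.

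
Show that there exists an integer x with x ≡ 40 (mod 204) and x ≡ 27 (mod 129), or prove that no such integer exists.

gcd(204, 129) = 3. If x ≡ 40 (mod 204) and x ≡ 27 (mod 129), then x ≡ 40 (mod 3) and x ≡ 27 (mod 3).
These are incompatible: 40 − 27 = 13 is not divisible by 3.
Hence the system has no solution.

No such integer exists.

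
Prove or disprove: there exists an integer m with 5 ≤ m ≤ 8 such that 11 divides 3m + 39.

At m = 5, 3·5 + 39 = 54 ≡ 10 (mod 11), and each step in m adds 3, giving residues 10, 2, 5, 8 for m = 5, 6, 7, 8.
Since 0 is absent from this list, 11 ∤ 3m + 39 for every m with 5 ≤ m ≤ 8.

There is no such integer m in that range.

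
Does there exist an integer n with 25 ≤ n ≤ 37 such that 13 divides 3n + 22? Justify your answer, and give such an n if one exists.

n = 36

Try n = 36: 3·36 + 22 = 130 = 10·13, which is divisible by 13.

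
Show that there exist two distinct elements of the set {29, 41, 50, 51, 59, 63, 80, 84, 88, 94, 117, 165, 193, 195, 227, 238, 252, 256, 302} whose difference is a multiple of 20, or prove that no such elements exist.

Residues mod 20: 29↦9, 41↦1, 50↦10, 51↦11, 59↦19, 63↦3, 80↦0, 84↦4, 88↦8, 94↦14, 117↦17, 165↦5, 193↦13, 195↦15, 227↦7, 238↦18, 252↦12, 256↦16, 302↦2.
All 19 residues are distinct, so no two elements differ by a multiple of 20.

No such pair exists.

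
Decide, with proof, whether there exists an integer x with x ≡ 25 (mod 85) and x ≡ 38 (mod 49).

Since 85 and 49 share no common factor, CRT says the pair of congruences has a solution (unique mod 4165).
Write x = 25 + 85t and require 25 + 85t ≡ 38 (mod 49), i.e. 85t ≡ 13 (mod 49).
85 ≡ 36 (mod 49), so this reads 36t ≡ 13 (mod 49). Since 36·15 = 540 = 11·49 + 1, the inverse of 36 mod 49 is 15.
Multiplying by 15: t ≡ 15·13 = 195 ≡ 48 (mod 49).
Taking t = 48 gives x = 25 + 85·48 = 4105.
Check: 4105 mod 85 = 25, 4105 mod 49 = 38. ✓

x = 4105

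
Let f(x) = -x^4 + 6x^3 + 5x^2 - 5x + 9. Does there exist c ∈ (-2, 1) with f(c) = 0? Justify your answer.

Such a root exists.

f(-2) = -25 and f(1) = 14, which have opposite signs.
f is continuous everywhere (it is a polynomial), in particular on [-2, 1].
By the Intermediate Value Theorem f must vanish at some point of (-2, 1).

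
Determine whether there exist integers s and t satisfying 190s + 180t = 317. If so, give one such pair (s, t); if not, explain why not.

Any value of 190s + 180t is a multiple of gcd(190, 180) = 10.
However 317 leaves remainder 7 on division by 10.
Hence no integers s, t satisfy the equation.

No, no such integers exist.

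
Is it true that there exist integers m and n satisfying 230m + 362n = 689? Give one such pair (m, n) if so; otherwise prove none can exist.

Any value of 230m + 362n is a multiple of gcd(230, 362) = 2.
But 689 = 2·344 + 1, so 2 ∤ 689.
So the equation is unsolvable over ℤ.

No such integers exist.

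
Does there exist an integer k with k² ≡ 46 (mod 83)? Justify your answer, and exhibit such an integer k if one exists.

No such integer exists.

83 is prime, so by Euler's criterion 46 is a square mod 83 iff 46^((83−1)/2) = 46^41 ≡ 1 (mod 83).
Repeated squaring mod 83: 46^2 = 2116 ≡ 41; 46^4 ≡ 41² = 1681 ≡ 21; 46^8 ≡ 21² = 441 ≡ 26; 46^16 ≡ 26² = 676 ≡ 12; 46^32 ≡ 12² = 144 ≡ 61.
Since 41 = 32 + 8 + 1, 46^41 ≡ 61 · 26 · 46; multiplying out mod 83: 61·26 = 1586 ≡ 9, then 9·46 = 414 ≡ 82. Thus 46^41 ≡ 82 ≡ −1 (mod 83).
By Euler's criterion 46 is a quadratic non-residue mod 83: no k satisfies k² ≡ 46 (mod 83).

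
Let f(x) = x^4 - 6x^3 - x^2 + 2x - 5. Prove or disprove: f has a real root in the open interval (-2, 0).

f(-2) = 51 and f(0) = -5, which have opposite signs.
Since f is a polynomial it is continuous on [-2, 0].
By the Intermediate Value Theorem, f takes the value 0 somewhere in the open interval.

Such a root exists.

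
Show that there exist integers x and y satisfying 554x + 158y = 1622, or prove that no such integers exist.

x = 42, y = -137

Every value of 554x + 158y is a multiple of gcd(554, 158) = 2; since 2 ∣ 1622, solutions exist.
Dividing through by 2 reduces the equation to 277x + 79y = 811.
Run the Euclidean algorithm on 277 and 79: 277 = 3·79 + 40, 79 = 1·40 + 39, 40 = 1·39 + 1, 39 = 39·1 + 0.
Working back up the chain: 1 = 40 − 1·39 = 40 − (79 − 1·40) = −79 + 2·40 = −79 + 2·(277 − 3·79) = 2·277 − 7·79. So 277·2 + 79·(-7) = 1.
Scaling by 811 gives the particular solution (x, y) = (1622, -5677).
Shifting by a multiple of (79, −277) keeps it a solution: x = 1622 − 20·79 = 42, y = -5677 + 20·277 = -137.
Indeed 554·42 + 158·(-137) = 23268 − 21646 = 1622.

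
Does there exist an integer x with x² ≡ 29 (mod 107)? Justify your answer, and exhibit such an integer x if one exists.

x = 52 works: 52² = 2704, and 2704 − 29 = 2675 = 25·107.

x = 52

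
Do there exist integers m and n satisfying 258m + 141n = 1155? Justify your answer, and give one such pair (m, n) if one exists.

m = 40, n = -65

Every value of 258m + 141n is a multiple of gcd(258, 141) = 3; since 3 ∣ 1155, solutions exist.
Dividing through by 3 reduces the equation to 86m + 47n = 385.
Run the Euclidean algorithm on 86 and 47: 86 = 1·47 + 39, 47 = 1·39 + 8, 39 = 4·8 + 7, 8 = 1·7 + 1, 7 = 7·1 + 0.
Unwinding: 1 = 8 − 1·7 = 8 − (39 − 4·8) = −39 + 5·8 = −39 + 5·(47 − 1·39) = 5·47 − 6·39 = 5·47 − 6·(86 − 1·47) = −6·86 + 11·47, i.e. 86·(-6) + 47·11 = 1.
Scaling by 385 gives the particular solution (m, n) = (-2310, 4235).
Adding 50·47 to m and subtracting 50·86 from n gives the tidier solution (40, -65).
Indeed 258·40 + 141·(-65) = 10320 − 9165 = 1155.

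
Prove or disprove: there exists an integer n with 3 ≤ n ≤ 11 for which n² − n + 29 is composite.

At n = 10: 10² − 10 + 29 = 119 = 7·17, which is composite.

n = 10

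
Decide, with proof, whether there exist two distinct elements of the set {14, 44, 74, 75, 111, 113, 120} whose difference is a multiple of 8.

Two integers differ by a multiple of 8 exactly when they have the same residue mod 8. The residues are 14↦6, 44↦4, 74↦2, 75↦3, 111↦7, 113↦1, 120↦0.
All 7 residues are distinct, so no two elements differ by a multiple of 8.

No such pair exists.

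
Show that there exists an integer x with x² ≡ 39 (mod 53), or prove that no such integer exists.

Apply Euler's criterion with the prime 53: 39 is a quadratic residue iff 39^26 ≡ 1 (mod 53), and a non-residue iff it is ≡ −1.
Repeated squaring mod 53: 39^2 = 1521 ≡ 37; 39^4 ≡ 37² = 1369 ≡ 44; 39^8 ≡ 44² = 1936 ≡ 28; 39^16 ≡ 28² = 784 ≡ 42.
Since 26 = 16 + 8 + 2, 39^26 ≡ 42 · 28 · 37; multiplying out mod 53: 42·28 = 1176 ≡ 10, then 10·37 = 370 ≡ 52. Thus 39^26 ≡ 52 ≡ −1 (mod 53).
The value −1 means 39 is a non-residue modulo 53, so x² ≡ 39 (mod 53) is impossible.

No such integer exists.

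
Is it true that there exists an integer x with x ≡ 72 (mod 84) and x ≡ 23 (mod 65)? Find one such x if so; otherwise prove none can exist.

x = 5028

Since 84 and 65 share no common factor, CRT says the pair of congruences has a solution (unique mod 5460).
Any solution of the first congruence is x = 72 + 84t; substituting into the second, 84t ≡ 23 − 72 ≡ 16 (mod 65).
84 ≡ 19 (mod 65), so this reads 19t ≡ 16 (mod 65). Invert 19 mod 65 by the Euclidean algorithm: 65 = 3·19 + 8, 19 = 2·8 + 3, 8 = 2·3 + 2, 3 = 1·2 + 1, 2 = 2·1 + 0; back-substituting, 1 = 3 − 1·2 = 3 − (8 − 2·3) = −8 + 3·3 = −8 + 3·(19 − 2·8) = 3·19 − 7·8 = 3·19 − 7·(65 − 3·19) = −7·65 + 24·19. Hence 19·24 ≡ 1, so 19⁻¹ ≡ 24 (mod 65).
Therefore t ≡ 24·16 = 384 ≡ 59 (mod 65).
With t = 59: x = 72 + 84·59 = 5028.
Check: 5028 mod 84 = 72, 5028 mod 65 = 23. ✓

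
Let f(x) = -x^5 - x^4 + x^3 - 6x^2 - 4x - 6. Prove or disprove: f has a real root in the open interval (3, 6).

No such root exists.

f(3) = -369 and f(6) = -9102, both negative, so a sign-change argument is unavailable; we show f keeps this sign on the whole interval.
Shift to the endpoint 3: with x = 3 + u (0 < u < 3), one computes f(3 + u) = -u^5 - 16u^4 - 101u^3 - 321u^2 - 526u - 369.
All 6 nonzero coefficients of this polynomial in u are negative; hence for u > 0 the value is a sum of negative terms (the constant -369 among them).
Therefore f(x) < 0 throughout (3, 6), and f has no zero there.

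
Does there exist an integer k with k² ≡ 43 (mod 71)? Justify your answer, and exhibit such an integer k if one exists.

Take k = 55. Then 55² = 3025 = 42·71 + 43, so 55² ≡ 43 (mod 71).

k = 55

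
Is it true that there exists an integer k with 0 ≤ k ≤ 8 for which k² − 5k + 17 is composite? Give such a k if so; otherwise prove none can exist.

No, no such integer k in that range exists.

The values for k = 0, 1, …, 8 are 17, 13, 11, 11, 13, 17, 23, 31, 41, and each of these is prime.
So no value in the range makes the expression composite.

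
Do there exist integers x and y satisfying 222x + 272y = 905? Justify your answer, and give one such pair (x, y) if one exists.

No such integers exist.

Both 222 and 272 are divisible by gcd(222, 272) = 2, hence so is any combination 222x + 272y.
However 905 leaves remainder 1 on division by 2.
Hence no integers x, y satisfy the equation.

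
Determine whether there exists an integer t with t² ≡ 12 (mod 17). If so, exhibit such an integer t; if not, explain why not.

There is no such integer.

Computing t² mod 17 for t = 0, 1, …, 8 (enough, by the symmetry t ↦ 17 − t) gives 0, 1, 4, 9, 16, 8, 2, 15, 13.
So the quadratic residues mod 17 are {0, 1, 2, 4, 8, 9, 13, 15, 16}, and 12 is not among them.
Therefore t² ≡ 12 (mod 17) has no solution.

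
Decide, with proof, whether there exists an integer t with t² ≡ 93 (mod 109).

t = 23

Take t = 23. Then 23² = 529 = 4·109 + 93, so 23² ≡ 93 (mod 109).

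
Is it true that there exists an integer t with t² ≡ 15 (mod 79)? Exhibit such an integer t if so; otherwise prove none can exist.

Apply Euler's criterion with the prime 79: 15 is a quadratic residue iff 15^39 ≡ 1 (mod 79), and a non-residue iff it is ≡ −1.
Repeated squaring mod 79: 15^2 = 225 ≡ 67; 15^4 ≡ 67² = 4489 ≡ 65; 15^8 ≡ 65² = 4225 ≡ 38; 15^16 ≡ 38² = 1444 ≡ 22; 15^32 ≡ 22² = 484 ≡ 10.
Since 39 = 32 + 4 + 2 + 1, 15^39 ≡ 10 · 65 · 67 · 15; multiplying out mod 79: 10·65 = 650 ≡ 18, then 18·67 = 1206 ≡ 21, then 21·15 = 315 ≡ 78. Thus 15^39 ≡ 78 ≡ −1 (mod 79).
By Euler's criterion 15 is a quadratic non-residue mod 79: no t satisfies t² ≡ 15 (mod 79).

There is no such integer.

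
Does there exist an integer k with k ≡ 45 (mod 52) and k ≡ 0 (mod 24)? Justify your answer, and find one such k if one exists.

gcd(52, 24) = 4. If k ≡ 45 (mod 52) and k ≡ 0 (mod 24), then k ≡ 45 (mod 4) and k ≡ 0 (mod 4).
However 45 ≡ 1 and 0 ≡ 0 (mod 4), and 1 ≠ 0.
Hence the system has no solution.

No, no such integer exists.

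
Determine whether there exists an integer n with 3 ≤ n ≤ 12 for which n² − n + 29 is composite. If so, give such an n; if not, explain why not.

At n = 5: 5² − 5 + 29 = 49 = 7·7, which is composite.

n = 5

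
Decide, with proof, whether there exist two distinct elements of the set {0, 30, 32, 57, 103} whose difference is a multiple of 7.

There is no such pair.

Two integers differ by a multiple of 7 exactly when they have the same residue mod 7. The residues are 0↦0, 30↦2, 32↦4, 57↦1, 103↦5.
These 5 residues are pairwise different, hence no difference of two elements is divisible by 7.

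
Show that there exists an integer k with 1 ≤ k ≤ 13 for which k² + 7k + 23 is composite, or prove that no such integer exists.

At k = 8: 8² + 7·8 + 23 = 143 = 11·13, which is composite.

k = 8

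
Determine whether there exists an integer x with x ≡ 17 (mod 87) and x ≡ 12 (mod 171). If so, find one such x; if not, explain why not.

gcd(87, 171) = 3. If x ≡ 17 (mod 87) and x ≡ 12 (mod 171), then x ≡ 17 (mod 3) and x ≡ 12 (mod 3).
But 17 mod 3 = 2 while 12 mod 3 = 0, a contradiction.
Therefore no such x exists.

There is no such integer.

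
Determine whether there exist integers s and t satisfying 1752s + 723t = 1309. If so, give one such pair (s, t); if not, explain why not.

Any value of 1752s + 723t is a multiple of gcd(1752, 723) = 3.
But 1309 is not a multiple of 3 (it leaves remainder 1).
So the equation is unsolvable over ℤ.

No such integers exist.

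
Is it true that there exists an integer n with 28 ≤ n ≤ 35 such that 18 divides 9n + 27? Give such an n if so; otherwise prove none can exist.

n = 29

Try n = 29: 9·29 + 27 = 288 = 16·18, which is divisible by 18.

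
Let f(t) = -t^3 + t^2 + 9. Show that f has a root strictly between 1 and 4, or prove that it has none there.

Yes, f has a root in the interval.

f(1) = 9 and f(4) = -39, which have opposite signs.
f is continuous everywhere (it is a polynomial), in particular on [1, 4].
By the Intermediate Value Theorem f must vanish at some point of (1, 4).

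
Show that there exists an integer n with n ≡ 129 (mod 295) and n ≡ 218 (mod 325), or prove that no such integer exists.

Reduce both congruences modulo 5, which divides 295 and 325: they say n ≡ 129 (mod 5) and n ≡ 218 (mod 5).
However 129 ≡ 4 and 218 ≡ 3 (mod 5), and 4 ≠ 3.
So no integer satisfies both congruences.

No, no such integer exists.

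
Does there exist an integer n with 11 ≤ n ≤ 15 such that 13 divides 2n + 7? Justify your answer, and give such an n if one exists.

No such integer n in that range exists.

The values of 2n + 7 for n = 11, 12, …, 15 are 29, 31, 33, 35, 37; reduced mod 13 these are 3, 5, 7, 9, 11.
The residue 0 does not occur, so no n in [11, 15] makes 2n + 7 a multiple of 13.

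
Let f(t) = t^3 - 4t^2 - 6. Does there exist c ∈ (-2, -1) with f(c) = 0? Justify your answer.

The endpoint values f(-2) = -30 and f(-1) = -11 are both negative. Claim: f(t) < 0 for every t in (-2, -1).
Substitute t = -1 − u, where 0 < u < 1 on the interval. Expanding, f(-1 − u) = -u^3 - 7u^2 - 11u - 11.
The nonzero coefficients here are all negative, so for u > 0 every term is negative (or zero), and the constant term -11 is strictly negative.
Therefore f(t) < 0 throughout (-2, -1), and f has no zero there.

f has no root in that interval.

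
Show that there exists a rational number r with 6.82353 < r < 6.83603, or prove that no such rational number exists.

Look for a denominator N such that an integer falls strictly between N·6.82353 and N·6.83603. N = 6 works: 6·6.82353 = 40.94118 < 41 < 41.01618 = 6·6.83603.
Dividing back, 6.82353 < 41/6 < 6.83603, and 41/6 is rational.

r = 41/6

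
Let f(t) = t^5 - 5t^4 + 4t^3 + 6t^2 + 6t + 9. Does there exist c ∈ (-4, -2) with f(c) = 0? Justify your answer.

f(-4) = -2479 and f(-2) = -123, both negative, so a sign-change argument is unavailable; we show f keeps this sign on the whole interval.
Substitute t = -2 − u, where 0 < u < 2 on the interval. Expanding, f(-2 − u) = -u^5 - 15u^4 - 84u^3 - 218u^2 - 270u - 123.
All 6 nonzero coefficients of this polynomial in u are negative; hence for u > 0 the value is a sum of negative terms (the constant -123 among them).
So f is strictly negative on (-4, -2); no root exists in the interval.

No such root exists.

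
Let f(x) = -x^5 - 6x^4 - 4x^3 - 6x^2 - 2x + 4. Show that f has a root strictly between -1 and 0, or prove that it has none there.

f(-1) = -1 and f(0) = 4, which have opposite signs.
Since f is a polynomial it is continuous on [-1, 0].
By the Intermediate Value Theorem f must vanish at some point of (-1, 0).

Yes, f has a root in the interval.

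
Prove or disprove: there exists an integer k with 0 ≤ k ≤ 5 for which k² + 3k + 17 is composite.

k = 4

At k = 4: 4² + 3·4 + 17 = 45 = 3·15, which is composite.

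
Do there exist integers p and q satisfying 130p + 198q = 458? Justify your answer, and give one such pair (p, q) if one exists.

p = 2, q = 1

Every value of 130p + 198q is a multiple of gcd(130, 198) = 2; since 2 ∣ 458, solutions exist.
Dividing through by 2 reduces the equation to 65p + 99q = 229.
Run the Euclidean algorithm on 99 and 65: 99 = 1·65 + 34, 65 = 1·34 + 31, 34 = 1·31 + 3, 31 = 10·3 + 1, 3 = 3·1 + 0.
Unwinding: 1 = 31 − 10·3 = 31 − 10·(34 − 1·31) = −10·34 + 11·31 = −10·34 + 11·(65 − 1·34) = 11·65 − 21·34 = 11·65 − 21·(99 − 1·65) = −21·99 + 32·65, i.e. 65·32 + 99·(-21) = 1.
Multiplying through by 229: p = 32·229 = 7328, q = (-21)·229 = -4809 is a solution.
The general solution is p = 7328 + 99k, q = -4809 − 65k; taking k = -74 gives the smaller pair p = 2, q = 1.
Check: 130·2 + 198·1 = 260 + 198 = 458. ✓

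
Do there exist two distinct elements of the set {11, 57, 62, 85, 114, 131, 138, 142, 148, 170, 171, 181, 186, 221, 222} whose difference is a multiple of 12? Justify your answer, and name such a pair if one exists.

11 mod 12 = 11 and 131 mod 12 = 11, so 131 − 11 = 120 = 10·12.

The pair (11, 131) works.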